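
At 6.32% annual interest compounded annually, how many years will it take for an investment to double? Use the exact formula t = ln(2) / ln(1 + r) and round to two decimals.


Doubling condition: (1 + r)^t = 2
Take ln of both sides: t × ln(1 + r) = ln(2)
t = ln(2) / ln(1 + r)
t = 0.693147 / 0.061283
t = 11.31

t = ln(2) / ln(1 + r) = 11.31 years


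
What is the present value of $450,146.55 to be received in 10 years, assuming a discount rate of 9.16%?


Present value formula: PV = FV / (1 + r)^t
PV = $450,146.55 / (1 + 0.0916)^10
PV = $450,146.55 / 2.40234441
PV = $187,378.02

PV = FV / (1 + r)^t = $187,378.02


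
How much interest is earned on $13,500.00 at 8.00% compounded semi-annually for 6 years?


Compound interest earned = final amount − principal.
A = P(1 + r/n)^(nt) = $13,500.00 × (1 + 0.08/2)^(2 × 6) = $21,613.93
Interest = A − P = $21,613.93 − $13,500.00 = $8,113.93

Interest = A - P = $8,113.93


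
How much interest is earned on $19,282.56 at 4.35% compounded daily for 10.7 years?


Compound interest earned = final amount − principal.
A = P(1 + r/n)^(nt) = $19,282.56 × (1 + 0.0435/365)^(365 × 10.7) = $30,711.07
Interest = A − P = $30,711.07 − $19,282.56 = $11,428.51

Interest = A - P = $11,428.51


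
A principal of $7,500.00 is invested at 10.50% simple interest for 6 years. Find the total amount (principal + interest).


Total amount formula: A = P(1 + rt) = P + P·r·t
Interest: I = P × r × t = $7,500.00 × 0.105 × 6 = $4,725.00
A = P + I = $7,500.00 + $4,725.00 = $12,225.00

A = P + I = P(1 + rt) = $12,225.00


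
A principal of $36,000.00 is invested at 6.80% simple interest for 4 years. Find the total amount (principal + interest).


Total amount formula: A = P(1 + rt) = P + P·r·t
Interest: I = P × r × t = $36,000.00 × 0.068 × 4 = $9,792.00
A = P + I = $36,000.00 + $9,792.00 = $45,792.00

A = P + I = P(1 + rt) = $45,792.00


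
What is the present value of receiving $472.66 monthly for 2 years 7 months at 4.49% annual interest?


Present value of an ordinary annuity: PV = PMT × (1 − (1 + r)^(−n)) / r
Monthly rate r = 0.0449/12 ≈ 0.00374167, n = 31
PV = $472.66 × (1 − (1 + 0.0449/12)^(−31)) / (0.0449/12)
PV = $472.66 × 29.218151
PV = $13,810.25

PV = PMT × (1-(1+r)^(-n))/r = $13,810.25


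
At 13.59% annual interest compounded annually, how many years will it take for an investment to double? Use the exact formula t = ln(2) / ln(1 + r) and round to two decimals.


Doubling condition: (1 + r)^t = 2
Take ln of both sides: t × ln(1 + r) = ln(2)
t = ln(2) / ln(1 + r)
t = 0.693147 / 0.127425
t = 5.44

t = ln(2) / ln(1 + r) = 5.44 years


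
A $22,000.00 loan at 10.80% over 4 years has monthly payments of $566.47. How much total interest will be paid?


Total paid over the life of the loan = PMT × n.
Total paid = $566.47 × 48 = $27,190.56
Total interest = total paid − principal = $27,190.56 − $22,000.00 = $5,190.56

Total interest = (PMT × n) - PV = $5,190.56


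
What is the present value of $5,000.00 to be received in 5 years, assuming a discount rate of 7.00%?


Present value formula: PV = FV / (1 + r)^t
PV = $5,000.00 / (1 + 0.07)^5
PV = $5,000.00 / 1.402552
PV = $3,564.93

PV = FV / (1 + r)^t = $3,564.93


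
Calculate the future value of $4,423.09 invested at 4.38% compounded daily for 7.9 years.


Compound interest formula: A = P(1 + r/n)^(nt)
A = $4,423.09 × (1 + 0.0438/365)^(365 × 7.9)
Growth factor: (1 + 0.0438/365)^2883.5 = 1.413402
A = $4,423.09 × 1.413402
A = $6,251.60

A = P(1 + r/n)^(nt) = $6,251.60


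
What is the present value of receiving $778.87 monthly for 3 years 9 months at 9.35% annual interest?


Present value of an ordinary annuity: PV = PMT × (1 − (1 + r)^(−n)) / r
Monthly rate r = 0.0935/12 ≈ 0.00779167, n = 45
PV = $778.87 × (1 − (1 + 0.0935/12)^(−45)) / (0.0935/12)
PV = $778.87 × 37.834593
PV = $29,468.23

PV = PMT × (1-(1+r)^(-n))/r = $29,468.23


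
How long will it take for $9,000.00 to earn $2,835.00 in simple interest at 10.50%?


Rearrange the simple interest formula for t:
I = P × r × t  ⇒  t = I / (P × r)
t = $2,835.00 / ($9,000.00 × 0.105)
t = 3

t = I/(P×r) = 3 years


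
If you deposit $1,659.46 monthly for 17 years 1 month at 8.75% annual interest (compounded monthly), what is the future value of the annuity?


Future value of an ordinary annuity: FV = PMT × ((1 + r)^n − 1) / r
Monthly rate r = 0.0875/12 ≈ 0.00729167, n = 205
FV = $1,659.46 × ((1 + 0.0875/12)^205 − 1) / (0.0875/12)
FV = $1,659.46 × 470.988793
FV = $781,587.06

FV = PMT × ((1+r)^n - 1)/r = $781,587.06


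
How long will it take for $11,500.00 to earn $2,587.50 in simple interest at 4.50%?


Rearrange the simple interest formula for t:
I = P × r × t  ⇒  t = I / (P × r)
t = $2,587.50 / ($11,500.00 × 0.045)
t = 5

t = I/(P×r) = 5 years


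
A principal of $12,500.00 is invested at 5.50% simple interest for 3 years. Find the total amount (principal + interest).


Total amount formula: A = P(1 + rt) = P + P·r·t
Interest: I = P × r × t = $12,500.00 × 0.055 × 3 = $2,062.50
A = P + I = $12,500.00 + $2,062.50 = $14,562.50

A = P + I = P(1 + rt) = $14,562.50


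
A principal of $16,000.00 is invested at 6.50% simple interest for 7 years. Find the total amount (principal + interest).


Total amount formula: A = P(1 + rt) = P + P·r·t
Interest: I = P × r × t = $16,000.00 × 0.065 × 7 = $7,280.00
A = P + I = $16,000.00 + $7,280.00 = $23,280.00

A = P + I = P(1 + rt) = $23,280.00


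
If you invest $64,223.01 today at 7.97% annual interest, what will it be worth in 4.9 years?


Future value formula: FV = PV × (1 + r)^t
FV = $64,223.01 × (1 + 0.0797)^4.9
FV = $64,223.01 × 1.4560799
FV = $93,513.83

FV = PV × (1 + r)^t = $93,513.83


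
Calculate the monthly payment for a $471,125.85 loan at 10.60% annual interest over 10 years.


Loan payment formula: PMT = PV × r / (1 − (1 + r)^(−n))
Monthly rate r = 0.106/12 ≈ 0.00883333, n = 120 months
Denominator: 1 − (1 + 0.106/12)^(−120) = 0.6519279
PMT = $471,125.85 × (0.106/12) / 0.6519279
PMT = $6,383.55 per month

PMT = PV × r / (1-(1+r)^(-n)) = $6,383.55/month


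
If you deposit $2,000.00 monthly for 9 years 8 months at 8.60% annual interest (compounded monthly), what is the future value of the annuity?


Future value of an ordinary annuity: FV = PMT × ((1 + r)^n − 1) / r
Monthly rate r = 0.086/12 ≈ 0.00716667, n = 116
FV = $2,000.00 × ((1 + 0.086/12)^116 − 1) / (0.086/12)
FV = $2,000.00 × 179.941444
FV = $359,882.89

FV = PMT × ((1+r)^n - 1)/r = $359,882.89


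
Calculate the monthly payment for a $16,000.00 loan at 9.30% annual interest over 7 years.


Loan payment formula: PMT = PV × r / (1 − (1 + r)^(−n))
Monthly rate r = 0.093/12 = 0.00775, n = 84 months
Denominator: 1 − (1 + 0.093/12)^(−84) = 0.477166
PMT = $16,000.00 × (0.093/12) / 0.477166
PMT = $259.87 per month

PMT = PV × r / (1-(1+r)^(-n)) = $259.87/month


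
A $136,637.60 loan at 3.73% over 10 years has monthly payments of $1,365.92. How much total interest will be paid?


Total paid over the life of the loan = PMT × n.
Total paid = $1,365.92 × 120 = $163,910.40
Total interest = total paid − principal = $163,910.40 − $136,637.60 = $27,272.80

Total interest = (PMT × n) - PV = $27,272.80


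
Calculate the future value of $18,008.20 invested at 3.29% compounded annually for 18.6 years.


Compound interest formula: A = P(1 + r/n)^(nt)
A = $18,008.20 × (1 + 0.0329/1)^(1 × 18.6)
Growth factor: (1 + 0.0329/1)^18.6 = 1.8259293
A = $18,008.20 × 1.8259293
A = $32,881.70

A = P(1 + r/n)^(nt) = $32,881.70


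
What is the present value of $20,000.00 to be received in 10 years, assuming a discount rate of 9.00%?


Present value formula: PV = FV / (1 + r)^t
PV = $20,000.00 / (1 + 0.09)^10
PV = $20,000.00 / 2.3673637
PV = $8,448.22

PV = FV / (1 + r)^t = $8,448.22


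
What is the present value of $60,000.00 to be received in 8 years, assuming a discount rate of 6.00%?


Present value formula: PV = FV / (1 + r)^t
PV = $60,000.00 / (1 + 0.06)^8
PV = $60,000.00 / 1.593848
PV = $37,644.74

PV = FV / (1 + r)^t = $37,644.74


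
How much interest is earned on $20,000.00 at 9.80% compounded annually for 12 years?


Compound interest earned = final amount − principal.
A = P(1 + r/n)^(nt) = $20,000.00 × (1 + 0.098/1)^(1 × 12) = $61,412.68
Interest = A − P = $61,412.68 − $20,000.00 = $41,412.68

Interest = A - P = $41,412.68


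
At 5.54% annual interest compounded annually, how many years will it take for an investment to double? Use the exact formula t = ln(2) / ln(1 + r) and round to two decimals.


Doubling condition: (1 + r)^t = 2
Take ln of both sides: t × ln(1 + r) = ln(2)
t = ln(2) / ln(1 + r)
t = 0.693147 / 0.053920
t = 12.86

t = ln(2) / ln(1 + r) = 12.86 years


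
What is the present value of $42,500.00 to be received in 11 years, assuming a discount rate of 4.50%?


Present value formula: PV = FV / (1 + r)^t
PV = $42,500.00 / (1 + 0.045)^11
PV = $42,500.00 / 1.622853
PV = $26,188.45

PV = FV / (1 + r)^t = $26,188.45


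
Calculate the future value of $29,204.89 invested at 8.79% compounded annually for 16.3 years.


Compound interest formula: A = P(1 + r/n)^(nt)
A = $29,204.89 × (1 + 0.0879/1)^(1 × 16.3)
Growth factor: (1 + 0.0879/1)^16.3 = 3.9482107
A = $29,204.89 × 3.9482107
A = $115,307.06

A = P(1 + r/n)^(nt) = $115,307.06


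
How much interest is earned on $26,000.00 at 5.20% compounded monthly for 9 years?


Compound interest earned = final amount − principal.
A = P(1 + r/n)^(nt) = $26,000.00 × (1 + 0.052/12)^(12 × 9) = $41,474.78
Interest = A − P = $41,474.78 − $26,000.00 = $15,474.78

Interest = A - P = $15,474.78


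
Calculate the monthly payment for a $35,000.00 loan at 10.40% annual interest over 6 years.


Loan payment formula: PMT = PV × r / (1 − (1 + r)^(−n))
Monthly rate r = 0.104/12 ≈ 0.00866667, n = 72 months
Denominator: 1 − (1 + 0.104/12)^(−72) = 0.462761
PMT = $35,000.00 × (0.104/12) / 0.462761
PMT = $655.49 per month

PMT = PV × r / (1-(1+r)^(-n)) = $655.49/month


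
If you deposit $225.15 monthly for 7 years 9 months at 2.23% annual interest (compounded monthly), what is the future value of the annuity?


Future value of an ordinary annuity: FV = PMT × ((1 + r)^n − 1) / r
Monthly rate r = 0.0223/12 ≈ 0.00185833, n = 93
FV = $225.15 × ((1 + 0.0223/12)^93 − 1) / (0.0223/12)
FV = $225.15 × 101.417459
FV = $22,834.14

FV = PMT × ((1+r)^n - 1)/r = $22,834.14


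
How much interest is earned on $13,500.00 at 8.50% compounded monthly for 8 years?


Compound interest earned = final amount − principal.
A = P(1 + r/n)^(nt) = $13,500.00 × (1 + 0.085/12)^(12 × 8) = $26,583.55
Interest = A − P = $26,583.55 − $13,500.00 = $13,083.55

Interest = A - P = $13,083.55


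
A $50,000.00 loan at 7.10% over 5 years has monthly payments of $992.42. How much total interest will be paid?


Total paid over the life of the loan = PMT × n.
Total paid = $992.42 × 60 = $59,545.20
Total interest = total paid − principal = $59,545.20 − $50,000.00 = $9,545.20

Total interest = (PMT × n) - PV = $9,545.20


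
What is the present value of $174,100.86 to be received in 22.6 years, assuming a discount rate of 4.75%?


Present value formula: PV = FV / (1 + r)^t
PV = $174,100.86 / (1 + 0.0475)^22.6
PV = $174,100.86 / 2.8541784
PV = $60,998.59

PV = FV / (1 + r)^t = $60,998.59


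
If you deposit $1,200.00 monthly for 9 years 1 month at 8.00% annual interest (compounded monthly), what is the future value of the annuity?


Future value of an ordinary annuity: FV = PMT × ((1 + r)^n − 1) / r
Monthly rate r = 0.08/12 ≈ 0.00666667, n = 109
FV = $1,200.00 × ((1 + 0.08/12)^109 − 1) / (0.08/12)
FV = $1,200.00 × 159.479066
FV = $191,374.88

FV = PMT × ((1+r)^n - 1)/r = $191,374.88


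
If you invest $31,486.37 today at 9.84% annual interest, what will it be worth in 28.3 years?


Future value formula: FV = PV × (1 + r)^t
FV = $31,486.37 × (1 + 0.0984)^28.3
FV = $31,486.37 × 14.2404212
FV = $448,379.17

FV = PV × (1 + r)^t = $448,379.17


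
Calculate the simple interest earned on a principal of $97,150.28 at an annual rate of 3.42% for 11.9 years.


Simple interest formula: I = P × r × t
I = $97,150.28 × 0.0342 × 11.9
I = $39,538.22

I = P × r × t = $39,538.22


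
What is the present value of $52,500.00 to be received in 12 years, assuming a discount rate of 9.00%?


Present value formula: PV = FV / (1 + r)^t
PV = $52,500.00 / (1 + 0.09)^12
PV = $52,500.00 / 2.812665
PV = $18,665.57

PV = FV / (1 + r)^t = $18,665.57


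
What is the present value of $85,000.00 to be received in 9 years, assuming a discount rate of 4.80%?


Present value formula: PV = FV / (1 + r)^t
PV = $85,000.00 / (1 + 0.048)^9
PV = $85,000.00 / 1.52493574
PV = $55,740.05

PV = FV / (1 + r)^t = $55,740.05


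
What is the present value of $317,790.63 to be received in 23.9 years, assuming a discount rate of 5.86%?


Present value formula: PV = FV / (1 + r)^t
PV = $317,790.63 / (1 + 0.0586)^23.9
PV = $317,790.63 / 3.9002475
PV = $81,479.61

PV = FV / (1 + r)^t = $81,479.61


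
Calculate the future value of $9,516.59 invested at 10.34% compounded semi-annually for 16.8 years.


Compound interest formula: A = P(1 + r/n)^(nt)
A = $9,516.59 × (1 + 0.1034/2)^(2 × 16.8)
Growth factor: (1 + 0.1034/2)^33.6 = 5.439600
A = $9,516.59 × 5.439600
A = $51,766.44

A = P(1 + r/n)^(nt) = $51,766.44


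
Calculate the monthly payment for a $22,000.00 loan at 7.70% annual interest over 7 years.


Loan payment formula: PMT = PV × r / (1 − (1 + r)^(−n))
Monthly rate r = 0.077/12 ≈ 0.00641667, n = 84 months
Denominator: 1 − (1 + 0.077/12)^(−84) = 0.415663
PMT = $22,000.00 × (0.077/12) / 0.415663
PMT = $339.62 per month

PMT = PV × r / (1-(1+r)^(-n)) = $339.62/month


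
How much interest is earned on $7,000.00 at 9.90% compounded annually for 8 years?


Compound interest earned = final amount − principal.
A = P(1 + r/n)^(nt) = $7,000.00 × (1 + 0.099/1)^(1 × 8) = $14,896.34
Interest = A − P = $14,896.34 − $7,000.00 = $7,896.34

Interest = A - P = $7,896.34


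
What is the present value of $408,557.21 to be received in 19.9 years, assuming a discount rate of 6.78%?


Present value formula: PV = FV / (1 + r)^t
PV = $408,557.21 / (1 + 0.0678)^19.9
PV = $408,557.21 / 3.6893456
PV = $110,739.75

PV = FV / (1 + r)^t = $110,739.75


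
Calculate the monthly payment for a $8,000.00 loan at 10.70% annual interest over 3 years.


Loan payment formula: PMT = PV × r / (1 − (1 + r)^(−n))
Monthly rate r = 0.107/12 ≈ 0.00891667, n = 36 months
Denominator: 1 − (1 + 0.107/12)^(−36) = 0.273544
PMT = $8,000.00 × (0.107/12) / 0.273544
PMT = $260.77 per month

PMT = PV × r / (1-(1+r)^(-n)) = $260.77/month


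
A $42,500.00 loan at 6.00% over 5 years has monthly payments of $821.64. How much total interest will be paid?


Total paid over the life of the loan = PMT × n.
Total paid = $821.64 × 60 = $49,298.40
Total interest = total paid − principal = $49,298.40 − $42,500.00 = $6,798.40

Total interest = (PMT × n) - PV = $6,798.40


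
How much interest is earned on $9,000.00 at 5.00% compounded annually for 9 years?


Compound interest earned = final amount − principal.
A = P(1 + r/n)^(nt) = $9,000.00 × (1 + 0.05/1)^(1 × 9) = $13,961.95
Interest = A − P = $13,961.95 − $9,000.00 = $4,961.95

Interest = A - P = $4,961.95


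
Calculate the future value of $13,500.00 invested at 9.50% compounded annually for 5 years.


Compound interest formula: A = P(1 + r/n)^(nt)
A = $13,500.00 × (1 + 0.095/1)^(1 × 5)
Growth factor: (1 + 0.095/1)^5 = 1.5742387
A = $13,500.00 × 1.5742387
A = $21,252.22

A = P(1 + r/n)^(nt) = $21,252.22


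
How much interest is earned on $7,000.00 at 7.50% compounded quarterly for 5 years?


Compound interest earned = final amount − principal.
A = P(1 + r/n)^(nt) = $7,000.00 × (1 + 0.075/4)^(4 × 5) = $10,149.64
Interest = A − P = $10,149.64 − $7,000.00 = $3,149.64

Interest = A - P = $3,149.64


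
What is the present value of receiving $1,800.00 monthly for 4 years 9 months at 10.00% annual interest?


Present value of an ordinary annuity: PV = PMT × (1 − (1 + r)^(−n)) / r
Monthly rate r = 0.1/12 ≈ 0.00833333, n = 57
PV = $1,800.00 × (1 − (1 + 0.1/12)^(−57)) / (0.1/12)
PV = $1,800.00 × 45.226766
PV = $81,408.18

PV = PMT × (1-(1+r)^(-n))/r = $81,408.18


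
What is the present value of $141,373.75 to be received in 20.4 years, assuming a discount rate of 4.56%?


Present value formula: PV = FV / (1 + r)^t
PV = $141,373.75 / (1 + 0.0456)^20.4
PV = $141,373.75 / 2.483463
PV = $56,926.05

PV = FV / (1 + r)^t = $56,926.05


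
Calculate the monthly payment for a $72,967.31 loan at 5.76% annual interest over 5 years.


Loan payment formula: PMT = PV × r / (1 − (1 + r)^(−n))
Monthly rate r = 0.0576/12 = 0.0048, n = 60 months
Denominator: 1 − (1 + 0.0576/12)^(−60) = 0.249722
PMT = $72,967.31 × (0.0576/12) / 0.249722
PMT = $1,402.53 per month

PMT = PV × r / (1-(1+r)^(-n)) = $1,402.53/month


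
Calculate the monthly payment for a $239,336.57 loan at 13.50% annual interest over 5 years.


Loan payment formula: PMT = PV × r / (1 − (1 + r)^(−n))
Monthly rate r = 0.135/12 = 0.01125, n = 60 months
Denominator: 1 − (1 + 0.135/12)^(−60) = 0.488921
PMT = $239,336.57 × (0.135/12) / 0.488921
PMT = $5,507.10 per month

PMT = PV × r / (1-(1+r)^(-n)) = $5,507.10/month


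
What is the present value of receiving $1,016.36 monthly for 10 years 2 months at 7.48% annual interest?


Present value of an ordinary annuity: PV = PMT × (1 − (1 + r)^(−n)) / r
Monthly rate r = 0.0748/12 ≈ 0.00623333, n = 122
PV = $1,016.36 × (1 − (1 + 0.0748/12)^(−122)) / (0.0748/12)
PV = $1,016.36 × 85.258899
PV = $86,653.73

PV = PMT × (1-(1+r)^(-n))/r = $86,653.73


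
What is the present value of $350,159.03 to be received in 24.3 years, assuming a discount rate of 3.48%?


Present value formula: PV = FV / (1 + r)^t
PV = $350,159.03 / (1 + 0.0348)^24.3
PV = $350,159.03 / 2.2962068
PV = $152,494.55

PV = FV / (1 + r)^t = $152,494.55


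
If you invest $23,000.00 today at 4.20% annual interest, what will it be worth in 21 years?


Future value formula: FV = PV × (1 + r)^t
FV = $23,000.00 × (1 + 0.042)^21
FV = $23,000.00 × 2.3725867
FV = $54,569.49

FV = PV × (1 + r)^t = $54,569.49


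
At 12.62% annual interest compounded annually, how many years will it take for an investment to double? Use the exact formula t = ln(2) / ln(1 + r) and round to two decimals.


Doubling condition: (1 + r)^t = 2
Take ln of both sides: t × ln(1 + r) = ln(2)
t = ln(2) / ln(1 + r)
t = 0.693147 / 0.118849
t = 5.83

t = ln(2) / ln(1 + r) = 5.83 years


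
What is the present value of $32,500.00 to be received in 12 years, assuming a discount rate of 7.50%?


Present value formula: PV = FV / (1 + r)^t
PV = $32,500.00 / (1 + 0.075)^12
PV = $32,500.00 / 2.381780
PV = $13,645.26

PV = FV / (1 + r)^t = $13,645.26


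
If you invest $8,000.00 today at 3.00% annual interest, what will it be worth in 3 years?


Future value formula: FV = PV × (1 + r)^t
FV = $8,000.00 × (1 + 0.03)^3
FV = $8,000.00 × 1.092727
FV = $8,741.82

FV = PV × (1 + r)^t = $8,741.82


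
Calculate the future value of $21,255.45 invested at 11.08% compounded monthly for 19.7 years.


Compound interest formula: A = P(1 + r/n)^(nt)
A = $21,255.45 × (1 + 0.1108/12)^(12 × 19.7)
Growth factor: (1 + 0.1108/12)^236.4 = 8.78235441
A = $21,255.45 × 8.78235441
A = $186,672.90

A = P(1 + r/n)^(nt) = $186,672.90


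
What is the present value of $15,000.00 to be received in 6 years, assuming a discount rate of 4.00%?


Present value formula: PV = FV / (1 + r)^t
PV = $15,000.00 / (1 + 0.04)^6
PV = $15,000.00 / 1.265319
PV = $11,854.72

PV = FV / (1 + r)^t = $11,854.72


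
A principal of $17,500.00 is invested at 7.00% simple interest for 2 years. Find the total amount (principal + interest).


Total amount formula: A = P(1 + rt) = P + P·r·t
Interest: I = P × r × t = $17,500.00 × 0.07 × 2 = $2,450.00
A = P + I = $17,500.00 + $2,450.00 = $19,950.00

A = P + I = P(1 + rt) = $19,950.00


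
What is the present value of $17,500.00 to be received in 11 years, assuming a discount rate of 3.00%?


Present value formula: PV = FV / (1 + r)^t
PV = $17,500.00 / (1 + 0.03)^11
PV = $17,500.00 / 1.384234
PV = $12,642.37

PV = FV / (1 + r)^t = $12,642.37


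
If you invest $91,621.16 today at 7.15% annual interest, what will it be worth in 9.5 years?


Future value formula: FV = PV × (1 + r)^t
FV = $91,621.16 × (1 + 0.0715)^9.5
FV = $91,621.16 × 1.927195
FV = $176,571.84

FV = PV × (1 + r)^t = $176,571.84


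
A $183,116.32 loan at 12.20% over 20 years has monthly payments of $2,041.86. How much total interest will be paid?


Total paid over the life of the loan = PMT × n.
Total paid = $2,041.86 × 240 = $490,046.40
Total interest = total paid − principal = $490,046.40 − $183,116.32 = $306,930.08

Total interest = (PMT × n) - PV = $306,930.08


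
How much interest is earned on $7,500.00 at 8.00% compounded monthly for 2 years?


Compound interest earned = final amount − principal.
A = P(1 + r/n)^(nt) = $7,500.00 × (1 + 0.08/12)^(12 × 2) = $8,796.66
Interest = A − P = $8,796.66 − $7,500.00 = $1,296.66

Interest = A - P = $1,296.66


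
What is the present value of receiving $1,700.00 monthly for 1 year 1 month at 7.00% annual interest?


Present value of an ordinary annuity: PV = PMT × (1 − (1 + r)^(−n)) / r
Monthly rate r = 0.07/12 ≈ 0.00583333, n = 13
PV = $1,700.00 × (1 − (1 + 0.07/12)^(−13)) / (0.07/12)
PV = $1,700.00 × 12.484295
PV = $21,223.30

PV = PMT × (1-(1+r)^(-n))/r = $21,223.30


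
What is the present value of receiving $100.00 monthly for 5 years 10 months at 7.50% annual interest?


Present value of an ordinary annuity: PV = PMT × (1 − (1 + r)^(−n)) / r
Monthly rate r = 0.075/12 = 0.00625, n = 70
PV = $100.00 × (1 − (1 + 0.075/12)^(−70)) / (0.075/12)
PV = $100.00 × 56.555490
PV = $5,655.55

PV = PMT × (1-(1+r)^(-n))/r = $5,655.55


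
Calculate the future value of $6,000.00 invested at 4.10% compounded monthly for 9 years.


Compound interest formula: A = P(1 + r/n)^(nt)
A = $6,000.00 × (1 + 0.041/12)^(12 × 9)
Growth factor: (1 + 0.041/12)^108 = 1.445378
A = $6,000.00 × 1.445378
A = $8,672.27

A = P(1 + r/n)^(nt) = $8,672.27


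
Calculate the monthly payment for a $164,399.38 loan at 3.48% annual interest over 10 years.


Loan payment formula: PMT = PV × r / (1 − (1 + r)^(−n))
Monthly rate r = 0.0348/12 = 0.0029, n = 120 months
Denominator: 1 − (1 + 0.0348/12)^(−120) = 0.293545
PMT = $164,399.38 × (0.0348/12) / 0.293545
PMT = $1,624.14 per month

PMT = PV × r / (1-(1+r)^(-n)) = $1,624.14/month


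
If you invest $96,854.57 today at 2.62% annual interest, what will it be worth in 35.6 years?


Future value formula: FV = PV × (1 + r)^t
FV = $96,854.57 × (1 + 0.0262)^35.6
FV = $96,854.57 × 2.5110743
FV = $243,209.02

FV = PV × (1 + r)^t = $243,209.02


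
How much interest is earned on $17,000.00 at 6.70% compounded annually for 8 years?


Compound interest earned = final amount − principal.
A = P(1 + r/n)^(nt) = $17,000.00 × (1 + 0.067/1)^(1 × 8) = $28,560.40
Interest = A − P = $28,560.40 − $17,000.00 = $11,560.40

Interest = A - P = $11,560.40


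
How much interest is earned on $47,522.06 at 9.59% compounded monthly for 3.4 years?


Compound interest earned = final amount − principal.
A = P(1 + r/n)^(nt) = $47,522.06 × (1 + 0.0959/12)^(12 × 3.4) = $65,756.47
Interest = A − P = $65,756.47 − $47,522.06 = $18,234.41

Interest = A - P = $18,234.41


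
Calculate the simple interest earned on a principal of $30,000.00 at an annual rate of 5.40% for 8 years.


Simple interest formula: I = P × r × t
I = $30,000.00 × 0.054 × 8
I = $12,960.00

I = P × r × t = $12,960.00


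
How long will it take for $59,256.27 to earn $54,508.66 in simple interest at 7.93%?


Rearrange the simple interest formula for t:
I = P × r × t  ⇒  t = I / (P × r)
t = $54,508.66 / ($59,256.27 × 0.0793)
t = 11.6

t = I/(P×r) = 11.6 years


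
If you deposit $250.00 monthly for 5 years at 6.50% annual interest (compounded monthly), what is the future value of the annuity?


Future value of an ordinary annuity: FV = PMT × ((1 + r)^n − 1) / r
Monthly rate r = 0.065/12 ≈ 0.00541667, n = 60
FV = $250.00 × ((1 + 0.065/12)^60 − 1) / (0.065/12)
FV = $250.00 × 70.673968
FV = $17,668.49

FV = PMT × ((1+r)^n - 1)/r = $17,668.49


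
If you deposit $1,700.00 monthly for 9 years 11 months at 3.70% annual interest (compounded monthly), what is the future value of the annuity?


Future value of an ordinary annuity: FV = PMT × ((1 + r)^n − 1) / r
Monthly rate r = 0.037/12 ≈ 0.00308333, n = 119
FV = $1,700.00 × ((1 + 0.037/12)^119 − 1) / (0.037/12)
FV = $1,700.00 × 143.501558
FV = $243,952.65

FV = PMT × ((1+r)^n - 1)/r = $243,952.65


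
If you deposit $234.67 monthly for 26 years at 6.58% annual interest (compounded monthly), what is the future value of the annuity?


Future value of an ordinary annuity: FV = PMT × ((1 + r)^n − 1) / r
Monthly rate r = 0.0658/12 ≈ 0.00548333, n = 312
FV = $234.67 × ((1 + 0.0658/12)^312 − 1) / (0.0658/12)
FV = $234.67 × 822.052377
FV = $192,911.03

FV = PMT × ((1+r)^n - 1)/r = $192,911.03


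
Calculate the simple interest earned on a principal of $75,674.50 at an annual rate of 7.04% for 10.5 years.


Simple interest formula: I = P × r × t
I = $75,674.50 × 0.0704 × 10.5
I = $55,938.59

I = P × r × t = $55,938.59


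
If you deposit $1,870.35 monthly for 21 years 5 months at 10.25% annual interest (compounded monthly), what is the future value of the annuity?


Future value of an ordinary annuity: FV = PMT × ((1 + r)^n − 1) / r
Monthly rate r = 0.1025/12 ≈ 0.00854167, n = 257
FV = $1,870.35 × ((1 + 0.1025/12)^257 − 1) / (0.1025/12)
FV = $1,870.35 × 924.7058655
FV = $1,729,523.62

FV = PMT × ((1+r)^n - 1)/r = $1,729,523.62


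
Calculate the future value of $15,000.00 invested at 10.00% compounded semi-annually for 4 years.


Compound interest formula: A = P(1 + r/n)^(nt)
A = $15,000.00 × (1 + 0.1/2)^(2 × 4)
Growth factor: (1 + 0.1/2)^8 = 1.4774554
A = $15,000.00 × 1.4774554
A = $22,161.83

A = P(1 + r/n)^(nt) = $22,161.83


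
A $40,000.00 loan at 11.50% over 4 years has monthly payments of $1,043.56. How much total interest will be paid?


Total paid over the life of the loan = PMT × n.
Total paid = $1,043.56 × 48 = $50,090.88
Total interest = total paid − principal = $50,090.88 − $40,000.00 = $10,090.88

Total interest = (PMT × n) - PV = $10,090.88


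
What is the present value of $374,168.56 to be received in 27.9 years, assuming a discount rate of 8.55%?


Present value formula: PV = FV / (1 + r)^t
PV = $374,168.56 / (1 + 0.0855)^27.9
PV = $374,168.56 / 9.864435
PV = $37,931.07

PV = FV / (1 + r)^t = $37,931.07


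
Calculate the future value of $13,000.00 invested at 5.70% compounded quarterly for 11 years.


Compound interest formula: A = P(1 + r/n)^(nt)
A = $13,000.00 × (1 + 0.057/4)^(4 × 11)
Growth factor: (1 + 0.057/4)^44 = 1.863720
A = $13,000.00 × 1.863720
A = $24,228.36

A = P(1 + r/n)^(nt) = $24,228.36


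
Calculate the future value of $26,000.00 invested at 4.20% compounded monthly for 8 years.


Compound interest formula: A = P(1 + r/n)^(nt)
A = $26,000.00 × (1 + 0.042/12)^(12 × 8)
Growth factor: (1 + 0.042/12)^96 = 1.3985184
A = $26,000.00 × 1.3985184
A = $36,361.48

A = P(1 + r/n)^(nt) = $36,361.48


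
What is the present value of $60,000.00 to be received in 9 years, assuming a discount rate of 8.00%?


Present value formula: PV = FV / (1 + r)^t
PV = $60,000.00 / (1 + 0.08)^9
PV = $60,000.00 / 1.9990046
PV = $30,014.94

PV = FV / (1 + r)^t = $30,014.94


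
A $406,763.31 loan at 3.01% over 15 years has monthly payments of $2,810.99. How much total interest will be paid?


Total paid over the life of the loan = PMT × n.
Total paid = $2,810.99 × 180 = $505,978.20
Total interest = total paid − principal = $505,978.20 − $406,763.31 = $99,214.89

Total interest = (PMT × n) - PV = $99,214.89


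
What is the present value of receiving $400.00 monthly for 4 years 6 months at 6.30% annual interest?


Present value of an ordinary annuity: PV = PMT × (1 − (1 + r)^(−n)) / r
Monthly rate r = 0.063/12 = 0.00525, n = 54
PV = $400.00 × (1 − (1 + 0.063/12)^(−54)) / (0.063/12)
PV = $400.00 × 46.913932
PV = $18,765.57

PV = PMT × (1-(1+r)^(-n))/r = $18,765.57


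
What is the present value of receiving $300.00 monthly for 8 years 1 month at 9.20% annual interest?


Present value of an ordinary annuity: PV = PMT × (1 − (1 + r)^(−n)) / r
Monthly rate r = 0.092/12 ≈ 0.00766667, n = 97
PV = $300.00 × (1 − (1 + 0.092/12)^(−97)) / (0.092/12)
PV = $300.00 × 68.254191
PV = $20,476.26

PV = PMT × (1-(1+r)^(-n))/r = $20,476.26


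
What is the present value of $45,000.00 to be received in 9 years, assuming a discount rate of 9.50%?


Present value formula: PV = FV / (1 + r)^t
PV = $45,000.00 / (1 + 0.095)^9
PV = $45,000.00 / 2.263222
PV = $19,883.16

PV = FV / (1 + r)^t = $19,883.16


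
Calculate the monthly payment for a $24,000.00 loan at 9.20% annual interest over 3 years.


Loan payment formula: PMT = PV × r / (1 − (1 + r)^(−n))
Monthly rate r = 0.092/12 ≈ 0.00766667, n = 36 months
Denominator: 1 − (1 + 0.092/12)^(−36) = 0.240388
PMT = $24,000.00 × (0.092/12) / 0.240388
PMT = $765.43 per month

PMT = PV × r / (1-(1+r)^(-n)) = $765.43/month


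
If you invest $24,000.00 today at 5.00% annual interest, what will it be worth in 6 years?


Future value formula: FV = PV × (1 + r)^t
FV = $24,000.00 × (1 + 0.05)^6
FV = $24,000.00 × 1.340096
FV = $32,162.30

FV = PV × (1 + r)^t = $32,162.30


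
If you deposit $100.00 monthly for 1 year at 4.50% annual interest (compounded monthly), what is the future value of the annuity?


Future value of an ordinary annuity: FV = PMT × ((1 + r)^n − 1) / r
Monthly rate r = 0.045/12 = 0.00375, n = 12
FV = $100.00 × ((1 + 0.045/12)^12 − 1) / (0.045/12)
FV = $100.00 × 12.250620
FV = $1,225.06

FV = PMT × ((1+r)^n - 1)/r = $1,225.06


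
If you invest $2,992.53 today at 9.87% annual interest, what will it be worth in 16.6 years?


Future value formula: FV = PV × (1 + r)^t
FV = $2,992.53 × (1 + 0.0987)^16.6
FV = $2,992.53 × 4.770825
FV = $14,276.84

FV = PV × (1 + r)^t = $14,276.84


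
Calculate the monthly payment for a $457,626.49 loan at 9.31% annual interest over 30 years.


Loan payment formula: PMT = PV × r / (1 − (1 + r)^(−n))
Monthly rate r = 0.0931/12 ≈ 0.00775833, n = 360 months
Denominator: 1 − (1 + 0.0931/12)^(−360) = 0.9380991
PMT = $457,626.49 × (0.0931/12) / 0.9380991
PMT = $3,784.69 per month

PMT = PV × r / (1-(1+r)^(-n)) = $3,784.69/month


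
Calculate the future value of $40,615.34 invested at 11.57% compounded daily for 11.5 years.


Compound interest formula: A = P(1 + r/n)^(nt)
A = $40,615.34 × (1 + 0.1157/365)^(365 × 11.5)
Growth factor: (1 + 0.1157/365)^4197.5 = 3.782326
A = $40,615.34 × 3.782326
A = $153,620.46

A = P(1 + r/n)^(nt) = $153,620.46


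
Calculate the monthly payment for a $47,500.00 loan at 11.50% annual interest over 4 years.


Loan payment formula: PMT = PV × r / (1 − (1 + r)^(−n))
Monthly rate r = 0.115/12 ≈ 0.00958333, n = 48 months
Denominator: 1 − (1 + 0.115/12)^(−48) = 0.367332
PMT = $47,500.00 × (0.115/12) / 0.367332
PMT = $1,239.23 per month

PMT = PV × r / (1-(1+r)^(-n)) = $1,239.23/month


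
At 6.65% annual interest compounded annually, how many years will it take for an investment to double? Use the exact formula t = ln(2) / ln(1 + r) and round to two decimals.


Doubling condition: (1 + r)^t = 2
Take ln of both sides: t × ln(1 + r) = ln(2)
t = ln(2) / ln(1 + r)
t = 0.693147 / 0.064382
t = 10.77

t = ln(2) / ln(1 + r) = 10.77 years


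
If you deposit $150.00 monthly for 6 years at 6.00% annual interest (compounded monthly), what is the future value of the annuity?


Future value of an ordinary annuity: FV = PMT × ((1 + r)^n − 1) / r
Monthly rate r = 0.06/12 = 0.005, n = 72
FV = $150.00 × ((1 + 0.06/12)^72 − 1) / (0.06/12)
FV = $150.00 × 86.408856
FV = $12,961.33

FV = PMT × ((1+r)^n - 1)/r = $12,961.33


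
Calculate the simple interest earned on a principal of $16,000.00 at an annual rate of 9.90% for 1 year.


Simple interest formula: I = P × r × t
I = $16,000.00 × 0.099 × 1
I = $1,584.00

I = P × r × t = $1,584.00


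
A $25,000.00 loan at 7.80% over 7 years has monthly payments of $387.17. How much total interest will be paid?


Total paid over the life of the loan = PMT × n.
Total paid = $387.17 × 84 = $32,522.28
Total interest = total paid − principal = $32,522.28 − $25,000.00 = $7,522.28

Total interest = (PMT × n) - PV = $7,522.28


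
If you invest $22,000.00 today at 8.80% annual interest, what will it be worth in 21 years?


Future value formula: FV = PV × (1 + r)^t
FV = $22,000.00 × (1 + 0.088)^21
FV = $22,000.00 × 5.877692
FV = $129,309.22

FV = PV × (1 + r)^t = $129,309.22


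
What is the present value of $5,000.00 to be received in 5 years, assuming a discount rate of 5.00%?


Present value formula: PV = FV / (1 + r)^t
PV = $5,000.00 / (1 + 0.05)^5
PV = $5,000.00 / 1.276282
PV = $3,917.63

PV = FV / (1 + r)^t = $3,917.63


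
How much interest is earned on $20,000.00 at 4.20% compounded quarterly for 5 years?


Compound interest earned = final amount − principal.
A = P(1 + r/n)^(nt) = $20,000.00 × (1 + 0.042/4)^(4 × 5) = $24,646.56
Interest = A − P = $24,646.56 − $20,000.00 = $4,646.56

Interest = A - P = $4,646.56


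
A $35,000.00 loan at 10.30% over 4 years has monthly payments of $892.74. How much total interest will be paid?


Total paid over the life of the loan = PMT × n.
Total paid = $892.74 × 48 = $42,851.52
Total interest = total paid − principal = $42,851.52 − $35,000.00 = $7,851.52

Total interest = (PMT × n) - PV = $7,851.52


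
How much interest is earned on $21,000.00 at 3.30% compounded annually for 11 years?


Compound interest earned = final amount − principal.
A = P(1 + r/n)^(nt) = $21,000.00 × (1 + 0.033/1)^(1 × 11) = $30,013.93
Interest = A − P = $30,013.93 − $21,000.00 = $9,013.93

Interest = A - P = $9,013.93


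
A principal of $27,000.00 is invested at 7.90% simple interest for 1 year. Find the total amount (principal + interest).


Total amount formula: A = P(1 + rt) = P + P·r·t
Interest: I = P × r × t = $27,000.00 × 0.079 × 1 = $2,133.00
A = P + I = $27,000.00 + $2,133.00 = $29,133.00

A = P + I = P(1 + rt) = $29,133.00


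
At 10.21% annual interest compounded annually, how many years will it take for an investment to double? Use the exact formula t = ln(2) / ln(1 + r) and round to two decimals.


Doubling condition: (1 + r)^t = 2
Take ln of both sides: t × ln(1 + r) = ln(2)
t = ln(2) / ln(1 + r)
t = 0.693147 / 0.097217
t = 7.13

t = ln(2) / ln(1 + r) = 7.13 years


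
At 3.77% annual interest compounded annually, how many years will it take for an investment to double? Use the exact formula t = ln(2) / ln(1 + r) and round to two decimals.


Doubling condition: (1 + r)^t = 2
Take ln of both sides: t × ln(1 + r) = ln(2)
t = ln(2) / ln(1 + r)
t = 0.693147 / 0.037007
t = 18.73

t = ln(2) / ln(1 + r) = 18.73 years


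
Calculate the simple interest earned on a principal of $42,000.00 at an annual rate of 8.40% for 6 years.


Simple interest formula: I = P × r × t
I = $42,000.00 × 0.084 × 6
I = $21,168.00

I = P × r × t = $21,168.00


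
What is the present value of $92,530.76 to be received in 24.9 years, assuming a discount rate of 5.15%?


Present value formula: PV = FV / (1 + r)^t
PV = $92,530.76 / (1 + 0.0515)^24.9
PV = $92,530.76 / 3.4918132
PV = $26,499.34

PV = FV / (1 + r)^t = $26,499.34


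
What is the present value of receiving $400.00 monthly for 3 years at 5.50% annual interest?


Present value of an ordinary annuity: PV = PMT × (1 − (1 + r)^(−n)) / r
Monthly rate r = 0.055/12 ≈ 0.00458333, n = 36
PV = $400.00 × (1 − (1 + 0.055/12)^(−36)) / (0.055/12)
PV = $400.00 × 33.117077
PV = $13,246.83

PV = PMT × (1-(1+r)^(-n))/r = $13,246.83


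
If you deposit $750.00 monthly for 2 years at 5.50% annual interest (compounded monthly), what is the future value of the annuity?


Future value of an ordinary annuity: FV = PMT × ((1 + r)^n − 1) / r
Monthly rate r = 0.055/12 ≈ 0.00458333, n = 24
FV = $750.00 × ((1 + 0.055/12)^24 − 1) / (0.055/12)
FV = $750.00 × 25.308560
FV = $18,981.42

FV = PMT × ((1+r)^n - 1)/r = $18,981.42


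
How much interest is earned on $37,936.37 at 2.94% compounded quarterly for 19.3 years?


Compound interest earned = final amount − principal.
A = P(1 + r/n)^(nt) = $37,936.37 × (1 + 0.0294/4)^(4 × 19.3) = $66,770.09
Interest = A − P = $66,770.09 − $37,936.37 = $28,833.72

Interest = A - P = $28,833.72


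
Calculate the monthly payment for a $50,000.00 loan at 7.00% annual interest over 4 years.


Loan payment formula: PMT = PV × r / (1 − (1 + r)^(−n))
Monthly rate r = 0.07/12 ≈ 0.00583333, n = 48 months
Denominator: 1 − (1 + 0.07/12)^(−48) = 0.243601
PMT = $50,000.00 × (0.07/12) / 0.243601
PMT = $1,197.31 per month

PMT = PV × r / (1-(1+r)^(-n)) = $1,197.31/month


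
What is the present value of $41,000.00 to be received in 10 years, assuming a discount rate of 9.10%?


Present value formula: PV = FV / (1 + r)^t
PV = $41,000.00 / (1 + 0.091)^10
PV = $41,000.00 / 2.3891725
PV = $17,160.75

PV = FV / (1 + r)^t = $17,160.75


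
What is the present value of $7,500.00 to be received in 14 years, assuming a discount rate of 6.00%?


Present value formula: PV = FV / (1 + r)^t
PV = $7,500.00 / (1 + 0.06)^14
PV = $7,500.00 / 2.260904
PV = $3,317.26

PV = FV / (1 + r)^t = $3,317.26


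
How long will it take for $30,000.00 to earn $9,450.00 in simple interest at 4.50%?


Rearrange the simple interest formula for t:
I = P × r × t  ⇒  t = I / (P × r)
t = $9,450.00 / ($30,000.00 × 0.045)
t = 7

t = I/(P×r) = 7 years


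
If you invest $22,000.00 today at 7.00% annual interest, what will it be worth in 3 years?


Future value formula: FV = PV × (1 + r)^t
FV = $22,000.00 × (1 + 0.07)^3
FV = $22,000.00 × 1.225043
FV = $26,950.95

FV = PV × (1 + r)^t = $26,950.95


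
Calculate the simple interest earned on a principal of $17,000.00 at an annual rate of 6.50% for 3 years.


Simple interest formula: I = P × r × t
I = $17,000.00 × 0.065 × 3
I = $3,315.00

I = P × r × t = $3,315.00


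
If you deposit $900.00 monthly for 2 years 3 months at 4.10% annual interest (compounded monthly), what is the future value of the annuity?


Future value of an ordinary annuity: FV = PMT × ((1 + r)^n − 1) / r
Monthly rate r = 0.041/12 ≈ 0.00341667, n = 27
FV = $900.00 × ((1 + 0.041/12)^27 − 1) / (0.041/12)
FV = $900.00 × 28.234106
FV = $25,410.70

FV = PMT × ((1+r)^n - 1)/r = $25,410.70


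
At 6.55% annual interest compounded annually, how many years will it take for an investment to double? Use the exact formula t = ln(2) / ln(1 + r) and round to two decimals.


Doubling condition: (1 + r)^t = 2
Take ln of both sides: t × ln(1 + r) = ln(2)
t = ln(2) / ln(1 + r)
t = 0.693147 / 0.063444
t = 10.93

t = ln(2) / ln(1 + r) = 10.93 years


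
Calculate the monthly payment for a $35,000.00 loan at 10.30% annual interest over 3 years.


Loan payment formula: PMT = PV × r / (1 − (1 + r)^(−n))
Monthly rate r = 0.103/12 ≈ 0.00858333, n = 36 months
Denominator: 1 − (1 + 0.103/12)^(−36) = 0.264851
PMT = $35,000.00 × (0.103/12) / 0.264851
PMT = $1,134.29 per month

PMT = PV × r / (1-(1+r)^(-n)) = $1,134.29/month
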